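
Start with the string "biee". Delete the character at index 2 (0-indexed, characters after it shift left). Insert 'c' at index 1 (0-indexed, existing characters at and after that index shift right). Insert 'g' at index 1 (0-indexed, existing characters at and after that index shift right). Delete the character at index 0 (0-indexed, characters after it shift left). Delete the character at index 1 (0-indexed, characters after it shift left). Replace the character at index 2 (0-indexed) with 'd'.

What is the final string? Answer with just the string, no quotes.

Answer: gid

Derivation:
Applying each edit step by step:
Start: "biee"
Op 1 (delete idx 2 = 'e'): "biee" -> "bie"
Op 2 (insert 'c' at idx 1): "bie" -> "bcie"
Op 3 (insert 'g' at idx 1): "bcie" -> "bgcie"
Op 4 (delete idx 0 = 'b'): "bgcie" -> "gcie"
Op 5 (delete idx 1 = 'c'): "gcie" -> "gie"
Op 6 (replace idx 2: 'e' -> 'd'): "gie" -> "gid"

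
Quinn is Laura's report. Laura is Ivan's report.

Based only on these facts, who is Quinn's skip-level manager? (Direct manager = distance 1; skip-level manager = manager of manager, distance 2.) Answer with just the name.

Answer: Ivan

Derivation:
Reconstructing the manager chain from the given facts:
  Ivan -> Laura -> Quinn
(each arrow means 'manager of the next')
Positions in the chain (0 = top):
  position of Ivan: 0
  position of Laura: 1
  position of Quinn: 2

Quinn is at position 2; the skip-level manager is 2 steps up the chain, i.e. position 0: Ivan.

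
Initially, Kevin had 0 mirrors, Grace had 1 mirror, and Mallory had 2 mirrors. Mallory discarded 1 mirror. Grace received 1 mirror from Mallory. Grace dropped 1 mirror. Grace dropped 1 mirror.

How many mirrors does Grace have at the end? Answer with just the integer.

Answer: 0

Derivation:
Tracking counts step by step:
Start: Kevin=0, Grace=1, Mallory=2
Event 1 (Mallory -1): Mallory: 2 -> 1. State: Kevin=0, Grace=1, Mallory=1
Event 2 (Mallory -> Grace, 1): Mallory: 1 -> 0, Grace: 1 -> 2. State: Kevin=0, Grace=2, Mallory=0
Event 3 (Grace -1): Grace: 2 -> 1. State: Kevin=0, Grace=1, Mallory=0
Event 4 (Grace -1): Grace: 1 -> 0. State: Kevin=0, Grace=0, Mallory=0

Grace's final count: 0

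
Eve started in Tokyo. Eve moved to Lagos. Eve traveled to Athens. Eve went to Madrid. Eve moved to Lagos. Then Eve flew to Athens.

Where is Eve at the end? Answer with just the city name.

Tracking Eve's location:
Start: Eve is in Tokyo.
After move 1: Tokyo -> Lagos. Eve is in Lagos.
After move 2: Lagos -> Athens. Eve is in Athens.
After move 3: Athens -> Madrid. Eve is in Madrid.
After move 4: Madrid -> Lagos. Eve is in Lagos.
After move 5: Lagos -> Athens. Eve is in Athens.

Answer: Athens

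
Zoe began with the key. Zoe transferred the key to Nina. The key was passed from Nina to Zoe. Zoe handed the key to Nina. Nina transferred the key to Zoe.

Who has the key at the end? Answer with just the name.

Answer: Zoe

Derivation:
Tracking the key through each event:
Start: Zoe has the key.
After event 1: Nina has the key.
After event 2: Zoe has the key.
After event 3: Nina has the key.
After event 4: Zoe has the key.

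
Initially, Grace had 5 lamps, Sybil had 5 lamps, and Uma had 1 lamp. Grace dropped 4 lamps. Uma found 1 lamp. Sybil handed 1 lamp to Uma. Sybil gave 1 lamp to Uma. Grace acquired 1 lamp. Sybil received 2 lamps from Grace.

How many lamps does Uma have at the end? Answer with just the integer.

Answer: 4

Derivation:
Tracking counts step by step:
Start: Grace=5, Sybil=5, Uma=1
Event 1 (Grace -4): Grace: 5 -> 1. State: Grace=1, Sybil=5, Uma=1
Event 2 (Uma +1): Uma: 1 -> 2. State: Grace=1, Sybil=5, Uma=2
Event 3 (Sybil -> Uma, 1): Sybil: 5 -> 4, Uma: 2 -> 3. State: Grace=1, Sybil=4, Uma=3
Event 4 (Sybil -> Uma, 1): Sybil: 4 -> 3, Uma: 3 -> 4. State: Grace=1, Sybil=3, Uma=4
Event 5 (Grace +1): Grace: 1 -> 2. State: Grace=2, Sybil=3, Uma=4
Event 6 (Grace -> Sybil, 2): Grace: 2 -> 0, Sybil: 3 -> 5. State: Grace=0, Sybil=5, Uma=4

Uma's final count: 4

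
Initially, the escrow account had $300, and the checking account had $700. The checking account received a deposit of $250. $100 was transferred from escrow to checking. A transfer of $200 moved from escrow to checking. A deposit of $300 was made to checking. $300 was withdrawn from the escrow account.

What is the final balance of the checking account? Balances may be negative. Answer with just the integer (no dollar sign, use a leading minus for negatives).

Tracking account balances step by step:
Start: escrow=300, checking=700
Event 1 (deposit 250 to checking): checking: 700 + 250 = 950. Balances: escrow=300, checking=950
Event 2 (transfer 100 escrow -> checking): escrow: 300 - 100 = 200, checking: 950 + 100 = 1050. Balances: escrow=200, checking=1050
Event 3 (transfer 200 escrow -> checking): escrow: 200 - 200 = 0, checking: 1050 + 200 = 1250. Balances: escrow=0, checking=1250
Event 4 (deposit 300 to checking): checking: 1250 + 300 = 1550. Balances: escrow=0, checking=1550
Event 5 (withdraw 300 from escrow): escrow: 0 - 300 = -300. Balances: escrow=-300, checking=1550

Final balance of checking: 1550

Answer: 1550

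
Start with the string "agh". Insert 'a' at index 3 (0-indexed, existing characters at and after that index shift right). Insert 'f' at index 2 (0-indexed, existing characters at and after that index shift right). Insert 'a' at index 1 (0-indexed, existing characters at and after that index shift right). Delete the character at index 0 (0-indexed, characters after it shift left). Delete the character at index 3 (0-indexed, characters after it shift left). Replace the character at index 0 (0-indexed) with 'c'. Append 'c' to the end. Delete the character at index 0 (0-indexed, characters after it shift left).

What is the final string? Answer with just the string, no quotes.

Answer: gfac

Derivation:
Applying each edit step by step:
Start: "agh"
Op 1 (insert 'a' at idx 3): "agh" -> "agha"
Op 2 (insert 'f' at idx 2): "agha" -> "agfha"
Op 3 (insert 'a' at idx 1): "agfha" -> "aagfha"
Op 4 (delete idx 0 = 'a'): "aagfha" -> "agfha"
Op 5 (delete idx 3 = 'h'): "agfha" -> "agfa"
Op 6 (replace idx 0: 'a' -> 'c'): "agfa" -> "cgfa"
Op 7 (append 'c'): "cgfa" -> "cgfac"
Op 8 (delete idx 0 = 'c'): "cgfac" -> "gfac"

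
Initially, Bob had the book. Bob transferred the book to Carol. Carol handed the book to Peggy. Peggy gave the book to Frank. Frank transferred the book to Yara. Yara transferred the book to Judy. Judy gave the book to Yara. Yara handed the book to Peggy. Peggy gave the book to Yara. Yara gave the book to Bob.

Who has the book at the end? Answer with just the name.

Answer: Bob

Derivation:
Tracking the book through each event:
Start: Bob has the book.
After event 1: Carol has the book.
After event 2: Peggy has the book.
After event 3: Frank has the book.
After event 4: Yara has the book.
After event 5: Judy has the book.
After event 6: Yara has the book.
After event 7: Peggy has the book.
After event 8: Yara has the book.
After event 9: Bob has the book.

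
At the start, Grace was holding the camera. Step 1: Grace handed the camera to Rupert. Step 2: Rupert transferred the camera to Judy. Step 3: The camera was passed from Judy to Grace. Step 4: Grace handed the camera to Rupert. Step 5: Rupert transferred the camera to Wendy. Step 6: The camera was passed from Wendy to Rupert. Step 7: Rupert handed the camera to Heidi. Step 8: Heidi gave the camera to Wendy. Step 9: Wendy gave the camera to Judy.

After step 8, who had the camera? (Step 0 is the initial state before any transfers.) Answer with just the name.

Answer: Wendy

Derivation:
Tracking the camera holder through step 8:
After step 0 (start): Grace
After step 1: Rupert
After step 2: Judy
After step 3: Grace
After step 4: Rupert
After step 5: Wendy
After step 6: Rupert
After step 7: Heidi
After step 8: Wendy

At step 8, the holder is Wendy.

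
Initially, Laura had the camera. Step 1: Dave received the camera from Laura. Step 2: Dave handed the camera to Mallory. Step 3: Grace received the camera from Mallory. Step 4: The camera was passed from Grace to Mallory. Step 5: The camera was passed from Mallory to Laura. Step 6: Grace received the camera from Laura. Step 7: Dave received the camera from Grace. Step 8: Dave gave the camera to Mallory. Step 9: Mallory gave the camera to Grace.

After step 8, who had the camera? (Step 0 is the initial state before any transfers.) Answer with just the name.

Tracking the camera holder through step 8:
After step 0 (start): Laura
After step 1: Dave
After step 2: Mallory
After step 3: Grace
After step 4: Mallory
After step 5: Laura
After step 6: Grace
After step 7: Dave
After step 8: Mallory

At step 8, the holder is Mallory.

Answer: Mallory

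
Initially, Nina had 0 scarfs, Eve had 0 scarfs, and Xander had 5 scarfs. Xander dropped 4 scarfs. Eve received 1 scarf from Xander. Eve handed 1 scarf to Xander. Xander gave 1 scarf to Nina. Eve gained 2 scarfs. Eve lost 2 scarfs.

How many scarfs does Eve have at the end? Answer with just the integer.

Answer: 0

Derivation:
Tracking counts step by step:
Start: Nina=0, Eve=0, Xander=5
Event 1 (Xander -4): Xander: 5 -> 1. State: Nina=0, Eve=0, Xander=1
Event 2 (Xander -> Eve, 1): Xander: 1 -> 0, Eve: 0 -> 1. State: Nina=0, Eve=1, Xander=0
Event 3 (Eve -> Xander, 1): Eve: 1 -> 0, Xander: 0 -> 1. State: Nina=0, Eve=0, Xander=1
Event 4 (Xander -> Nina, 1): Xander: 1 -> 0, Nina: 0 -> 1. State: Nina=1, Eve=0, Xander=0
Event 5 (Eve +2): Eve: 0 -> 2. State: Nina=1, Eve=2, Xander=0
Event 6 (Eve -2): Eve: 2 -> 0. State: Nina=1, Eve=0, Xander=0

Eve's final count: 0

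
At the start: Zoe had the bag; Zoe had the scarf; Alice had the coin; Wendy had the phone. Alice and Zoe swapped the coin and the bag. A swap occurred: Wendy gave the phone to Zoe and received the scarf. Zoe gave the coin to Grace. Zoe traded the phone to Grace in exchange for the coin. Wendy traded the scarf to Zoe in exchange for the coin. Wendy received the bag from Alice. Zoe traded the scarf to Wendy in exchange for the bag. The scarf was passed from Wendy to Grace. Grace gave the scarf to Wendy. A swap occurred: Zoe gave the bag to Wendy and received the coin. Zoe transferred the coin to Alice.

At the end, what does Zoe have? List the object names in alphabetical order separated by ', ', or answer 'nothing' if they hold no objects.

Answer: nothing

Derivation:
Tracking all object holders:
Start: bag:Zoe, scarf:Zoe, coin:Alice, phone:Wendy
Event 1 (swap coin<->bag: now coin:Zoe, bag:Alice). State: bag:Alice, scarf:Zoe, coin:Zoe, phone:Wendy
Event 2 (swap phone<->scarf: now phone:Zoe, scarf:Wendy). State: bag:Alice, scarf:Wendy, coin:Zoe, phone:Zoe
Event 3 (give coin: Zoe -> Grace). State: bag:Alice, scarf:Wendy, coin:Grace, phone:Zoe
Event 4 (swap phone<->coin: now phone:Grace, coin:Zoe). State: bag:Alice, scarf:Wendy, coin:Zoe, phone:Grace
Event 5 (swap scarf<->coin: now scarf:Zoe, coin:Wendy). State: bag:Alice, scarf:Zoe, coin:Wendy, phone:Grace
Event 6 (give bag: Alice -> Wendy). State: bag:Wendy, scarf:Zoe, coin:Wendy, phone:Grace
Event 7 (swap scarf<->bag: now scarf:Wendy, bag:Zoe). State: bag:Zoe, scarf:Wendy, coin:Wendy, phone:Grace
Event 8 (give scarf: Wendy -> Grace). State: bag:Zoe, scarf:Grace, coin:Wendy, phone:Grace
Event 9 (give scarf: Grace -> Wendy). State: bag:Zoe, scarf:Wendy, coin:Wendy, phone:Grace
Event 10 (swap bag<->coin: now bag:Wendy, coin:Zoe). State: bag:Wendy, scarf:Wendy, coin:Zoe, phone:Grace
Event 11 (give coin: Zoe -> Alice). State: bag:Wendy, scarf:Wendy, coin:Alice, phone:Grace

Final state: bag:Wendy, scarf:Wendy, coin:Alice, phone:Grace
Zoe holds: (nothing).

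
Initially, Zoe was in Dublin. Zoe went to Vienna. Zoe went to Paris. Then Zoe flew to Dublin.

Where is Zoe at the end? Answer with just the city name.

Answer: Dublin

Derivation:
Tracking Zoe's location:
Start: Zoe is in Dublin.
After move 1: Dublin -> Vienna. Zoe is in Vienna.
After move 2: Vienna -> Paris. Zoe is in Paris.
After move 3: Paris -> Dublin. Zoe is in Dublin.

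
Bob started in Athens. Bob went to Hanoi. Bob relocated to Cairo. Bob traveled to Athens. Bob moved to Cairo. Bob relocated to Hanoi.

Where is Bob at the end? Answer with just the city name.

Tracking Bob's location:
Start: Bob is in Athens.
After move 1: Athens -> Hanoi. Bob is in Hanoi.
After move 2: Hanoi -> Cairo. Bob is in Cairo.
After move 3: Cairo -> Athens. Bob is in Athens.
After move 4: Athens -> Cairo. Bob is in Cairo.
After move 5: Cairo -> Hanoi. Bob is in Hanoi.

Answer: Hanoi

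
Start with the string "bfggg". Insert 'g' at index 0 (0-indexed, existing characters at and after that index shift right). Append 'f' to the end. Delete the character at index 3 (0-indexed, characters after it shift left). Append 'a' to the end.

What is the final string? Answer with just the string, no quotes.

Applying each edit step by step:
Start: "bfggg"
Op 1 (insert 'g' at idx 0): "bfggg" -> "gbfggg"
Op 2 (append 'f'): "gbfggg" -> "gbfgggf"
Op 3 (delete idx 3 = 'g'): "gbfgggf" -> "gbfggf"
Op 4 (append 'a'): "gbfggf" -> "gbfggfa"

Answer: gbfggfa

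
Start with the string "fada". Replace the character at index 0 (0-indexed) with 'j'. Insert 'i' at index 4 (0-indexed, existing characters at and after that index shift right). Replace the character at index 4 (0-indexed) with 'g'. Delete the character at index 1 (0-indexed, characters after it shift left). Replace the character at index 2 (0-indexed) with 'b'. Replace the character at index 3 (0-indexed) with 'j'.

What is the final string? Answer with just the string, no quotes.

Answer: jdbj

Derivation:
Applying each edit step by step:
Start: "fada"
Op 1 (replace idx 0: 'f' -> 'j'): "fada" -> "jada"
Op 2 (insert 'i' at idx 4): "jada" -> "jadai"
Op 3 (replace idx 4: 'i' -> 'g'): "jadai" -> "jadag"
Op 4 (delete idx 1 = 'a'): "jadag" -> "jdag"
Op 5 (replace idx 2: 'a' -> 'b'): "jdag" -> "jdbg"
Op 6 (replace idx 3: 'g' -> 'j'): "jdbg" -> "jdbj"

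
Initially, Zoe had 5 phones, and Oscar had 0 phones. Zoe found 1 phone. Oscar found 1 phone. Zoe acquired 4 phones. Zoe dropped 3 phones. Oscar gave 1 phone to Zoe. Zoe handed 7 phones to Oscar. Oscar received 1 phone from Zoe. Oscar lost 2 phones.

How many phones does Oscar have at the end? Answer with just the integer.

Answer: 6

Derivation:
Tracking counts step by step:
Start: Zoe=5, Oscar=0
Event 1 (Zoe +1): Zoe: 5 -> 6. State: Zoe=6, Oscar=0
Event 2 (Oscar +1): Oscar: 0 -> 1. State: Zoe=6, Oscar=1
Event 3 (Zoe +4): Zoe: 6 -> 10. State: Zoe=10, Oscar=1
Event 4 (Zoe -3): Zoe: 10 -> 7. State: Zoe=7, Oscar=1
Event 5 (Oscar -> Zoe, 1): Oscar: 1 -> 0, Zoe: 7 -> 8. State: Zoe=8, Oscar=0
Event 6 (Zoe -> Oscar, 7): Zoe: 8 -> 1, Oscar: 0 -> 7. State: Zoe=1, Oscar=7
Event 7 (Zoe -> Oscar, 1): Zoe: 1 -> 0, Oscar: 7 -> 8. State: Zoe=0, Oscar=8
Event 8 (Oscar -2): Oscar: 8 -> 6. State: Zoe=0, Oscar=6

Oscar's final count: 6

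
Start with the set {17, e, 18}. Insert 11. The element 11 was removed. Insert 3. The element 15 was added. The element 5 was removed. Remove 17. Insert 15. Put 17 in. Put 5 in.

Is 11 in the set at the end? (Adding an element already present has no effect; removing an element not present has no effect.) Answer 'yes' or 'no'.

Tracking the set through each operation:
Start: {17, 18, e}
Event 1 (add 11): added. Set: {11, 17, 18, e}
Event 2 (remove 11): removed. Set: {17, 18, e}
Event 3 (add 3): added. Set: {17, 18, 3, e}
Event 4 (add 15): added. Set: {15, 17, 18, 3, e}
Event 5 (remove 5): not present, no change. Set: {15, 17, 18, 3, e}
Event 6 (remove 17): removed. Set: {15, 18, 3, e}
Event 7 (add 15): already present, no change. Set: {15, 18, 3, e}
Event 8 (add 17): added. Set: {15, 17, 18, 3, e}
Event 9 (add 5): added. Set: {15, 17, 18, 3, 5, e}

Final set: {15, 17, 18, 3, 5, e} (size 6)
11 is NOT in the final set.

Answer: no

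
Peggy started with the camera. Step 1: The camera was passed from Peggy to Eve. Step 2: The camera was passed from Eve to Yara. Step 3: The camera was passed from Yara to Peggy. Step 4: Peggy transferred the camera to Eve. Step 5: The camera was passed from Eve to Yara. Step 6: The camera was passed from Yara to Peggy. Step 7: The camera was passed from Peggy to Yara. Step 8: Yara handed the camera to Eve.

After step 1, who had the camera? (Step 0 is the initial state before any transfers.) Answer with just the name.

Answer: Eve

Derivation:
Tracking the camera holder through step 1:
After step 0 (start): Peggy
After step 1: Eve

At step 1, the holder is Eve.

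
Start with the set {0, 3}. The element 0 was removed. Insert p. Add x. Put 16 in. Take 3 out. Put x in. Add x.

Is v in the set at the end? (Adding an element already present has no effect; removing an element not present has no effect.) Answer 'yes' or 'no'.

Tracking the set through each operation:
Start: {0, 3}
Event 1 (remove 0): removed. Set: {3}
Event 2 (add p): added. Set: {3, p}
Event 3 (add x): added. Set: {3, p, x}
Event 4 (add 16): added. Set: {16, 3, p, x}
Event 5 (remove 3): removed. Set: {16, p, x}
Event 6 (add x): already present, no change. Set: {16, p, x}
Event 7 (add x): already present, no change. Set: {16, p, x}

Final set: {16, p, x} (size 3)
v is NOT in the final set.

Answer: no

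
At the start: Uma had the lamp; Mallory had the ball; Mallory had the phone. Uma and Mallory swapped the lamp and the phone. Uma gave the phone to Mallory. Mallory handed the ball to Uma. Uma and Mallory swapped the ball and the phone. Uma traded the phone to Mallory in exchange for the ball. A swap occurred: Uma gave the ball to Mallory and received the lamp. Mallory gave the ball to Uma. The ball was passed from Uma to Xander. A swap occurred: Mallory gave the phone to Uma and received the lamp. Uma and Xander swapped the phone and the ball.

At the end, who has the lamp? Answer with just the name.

Tracking all object holders:
Start: lamp:Uma, ball:Mallory, phone:Mallory
Event 1 (swap lamp<->phone: now lamp:Mallory, phone:Uma). State: lamp:Mallory, ball:Mallory, phone:Uma
Event 2 (give phone: Uma -> Mallory). State: lamp:Mallory, ball:Mallory, phone:Mallory
Event 3 (give ball: Mallory -> Uma). State: lamp:Mallory, ball:Uma, phone:Mallory
Event 4 (swap ball<->phone: now ball:Mallory, phone:Uma). State: lamp:Mallory, ball:Mallory, phone:Uma
Event 5 (swap phone<->ball: now phone:Mallory, ball:Uma). State: lamp:Mallory, ball:Uma, phone:Mallory
Event 6 (swap ball<->lamp: now ball:Mallory, lamp:Uma). State: lamp:Uma, ball:Mallory, phone:Mallory
Event 7 (give ball: Mallory -> Uma). State: lamp:Uma, ball:Uma, phone:Mallory
Event 8 (give ball: Uma -> Xander). State: lamp:Uma, ball:Xander, phone:Mallory
Event 9 (swap phone<->lamp: now phone:Uma, lamp:Mallory). State: lamp:Mallory, ball:Xander, phone:Uma
Event 10 (swap phone<->ball: now phone:Xander, ball:Uma). State: lamp:Mallory, ball:Uma, phone:Xander

Final state: lamp:Mallory, ball:Uma, phone:Xander
The lamp is held by Mallory.

Answer: Mallory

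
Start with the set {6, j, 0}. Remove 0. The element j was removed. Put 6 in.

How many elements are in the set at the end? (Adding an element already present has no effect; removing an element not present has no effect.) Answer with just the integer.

Answer: 1

Derivation:
Tracking the set through each operation:
Start: {0, 6, j}
Event 1 (remove 0): removed. Set: {6, j}
Event 2 (remove j): removed. Set: {6}
Event 3 (add 6): already present, no change. Set: {6}

Final set: {6} (size 1)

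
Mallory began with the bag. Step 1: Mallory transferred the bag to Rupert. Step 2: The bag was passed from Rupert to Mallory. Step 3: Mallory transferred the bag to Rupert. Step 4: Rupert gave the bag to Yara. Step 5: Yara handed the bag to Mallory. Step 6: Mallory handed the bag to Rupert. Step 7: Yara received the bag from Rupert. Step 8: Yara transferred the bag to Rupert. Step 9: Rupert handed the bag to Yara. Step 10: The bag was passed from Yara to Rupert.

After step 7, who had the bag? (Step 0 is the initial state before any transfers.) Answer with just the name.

Tracking the bag holder through step 7:
After step 0 (start): Mallory
After step 1: Rupert
After step 2: Mallory
After step 3: Rupert
After step 4: Yara
After step 5: Mallory
After step 6: Rupert
After step 7: Yara

At step 7, the holder is Yara.

Answer: Yara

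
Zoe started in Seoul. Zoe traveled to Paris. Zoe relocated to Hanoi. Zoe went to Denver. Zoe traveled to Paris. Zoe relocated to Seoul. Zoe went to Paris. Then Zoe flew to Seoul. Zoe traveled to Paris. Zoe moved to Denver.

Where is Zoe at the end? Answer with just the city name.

Tracking Zoe's location:
Start: Zoe is in Seoul.
After move 1: Seoul -> Paris. Zoe is in Paris.
After move 2: Paris -> Hanoi. Zoe is in Hanoi.
After move 3: Hanoi -> Denver. Zoe is in Denver.
After move 4: Denver -> Paris. Zoe is in Paris.
After move 5: Paris -> Seoul. Zoe is in Seoul.
After move 6: Seoul -> Paris. Zoe is in Paris.
After move 7: Paris -> Seoul. Zoe is in Seoul.
After move 8: Seoul -> Paris. Zoe is in Paris.
After move 9: Paris -> Denver. Zoe is in Denver.

Answer: Denver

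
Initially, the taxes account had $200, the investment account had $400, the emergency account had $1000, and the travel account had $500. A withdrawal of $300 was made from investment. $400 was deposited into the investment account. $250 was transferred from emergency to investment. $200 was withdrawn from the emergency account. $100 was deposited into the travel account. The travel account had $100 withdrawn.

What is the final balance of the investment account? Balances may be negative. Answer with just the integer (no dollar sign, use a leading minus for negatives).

Tracking account balances step by step:
Start: taxes=200, investment=400, emergency=1000, travel=500
Event 1 (withdraw 300 from investment): investment: 400 - 300 = 100. Balances: taxes=200, investment=100, emergency=1000, travel=500
Event 2 (deposit 400 to investment): investment: 100 + 400 = 500. Balances: taxes=200, investment=500, emergency=1000, travel=500
Event 3 (transfer 250 emergency -> investment): emergency: 1000 - 250 = 750, investment: 500 + 250 = 750. Balances: taxes=200, investment=750, emergency=750, travel=500
Event 4 (withdraw 200 from emergency): emergency: 750 - 200 = 550. Balances: taxes=200, investment=750, emergency=550, travel=500
Event 5 (deposit 100 to travel): travel: 500 + 100 = 600. Balances: taxes=200, investment=750, emergency=550, travel=600
Event 6 (withdraw 100 from travel): travel: 600 - 100 = 500. Balances: taxes=200, investment=750, emergency=550, travel=500

Final balance of investment: 750

Answer: 750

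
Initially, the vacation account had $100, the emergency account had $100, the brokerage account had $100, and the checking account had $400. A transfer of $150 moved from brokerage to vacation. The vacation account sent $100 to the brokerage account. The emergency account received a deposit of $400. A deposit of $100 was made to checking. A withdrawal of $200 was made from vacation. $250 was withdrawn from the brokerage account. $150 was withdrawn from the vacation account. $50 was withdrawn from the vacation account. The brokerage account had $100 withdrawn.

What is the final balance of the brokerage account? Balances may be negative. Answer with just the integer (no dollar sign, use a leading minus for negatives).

Answer: -300

Derivation:
Tracking account balances step by step:
Start: vacation=100, emergency=100, brokerage=100, checking=400
Event 1 (transfer 150 brokerage -> vacation): brokerage: 100 - 150 = -50, vacation: 100 + 150 = 250. Balances: vacation=250, emergency=100, brokerage=-50, checking=400
Event 2 (transfer 100 vacation -> brokerage): vacation: 250 - 100 = 150, brokerage: -50 + 100 = 50. Balances: vacation=150, emergency=100, brokerage=50, checking=400
Event 3 (deposit 400 to emergency): emergency: 100 + 400 = 500. Balances: vacation=150, emergency=500, brokerage=50, checking=400
Event 4 (deposit 100 to checking): checking: 400 + 100 = 500. Balances: vacation=150, emergency=500, brokerage=50, checking=500
Event 5 (withdraw 200 from vacation): vacation: 150 - 200 = -50. Balances: vacation=-50, emergency=500, brokerage=50, checking=500
Event 6 (withdraw 250 from brokerage): brokerage: 50 - 250 = -200. Balances: vacation=-50, emergency=500, brokerage=-200, checking=500
Event 7 (withdraw 150 from vacation): vacation: -50 - 150 = -200. Balances: vacation=-200, emergency=500, brokerage=-200, checking=500
Event 8 (withdraw 50 from vacation): vacation: -200 - 50 = -250. Balances: vacation=-250, emergency=500, brokerage=-200, checking=500
Event 9 (withdraw 100 from brokerage): brokerage: -200 - 100 = -300. Balances: vacation=-250, emergency=500, brokerage=-300, checking=500

Final balance of brokerage: -300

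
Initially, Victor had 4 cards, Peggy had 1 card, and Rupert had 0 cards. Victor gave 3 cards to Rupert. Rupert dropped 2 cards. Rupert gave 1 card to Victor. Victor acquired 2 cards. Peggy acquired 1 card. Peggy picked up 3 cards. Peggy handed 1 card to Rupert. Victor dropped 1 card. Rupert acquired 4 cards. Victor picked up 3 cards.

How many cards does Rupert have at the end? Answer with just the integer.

Answer: 5

Derivation:
Tracking counts step by step:
Start: Victor=4, Peggy=1, Rupert=0
Event 1 (Victor -> Rupert, 3): Victor: 4 -> 1, Rupert: 0 -> 3. State: Victor=1, Peggy=1, Rupert=3
Event 2 (Rupert -2): Rupert: 3 -> 1. State: Victor=1, Peggy=1, Rupert=1
Event 3 (Rupert -> Victor, 1): Rupert: 1 -> 0, Victor: 1 -> 2. State: Victor=2, Peggy=1, Rupert=0
Event 4 (Victor +2): Victor: 2 -> 4. State: Victor=4, Peggy=1, Rupert=0
Event 5 (Peggy +1): Peggy: 1 -> 2. State: Victor=4, Peggy=2, Rupert=0
Event 6 (Peggy +3): Peggy: 2 -> 5. State: Victor=4, Peggy=5, Rupert=0
Event 7 (Peggy -> Rupert, 1): Peggy: 5 -> 4, Rupert: 0 -> 1. State: Victor=4, Peggy=4, Rupert=1
Event 8 (Victor -1): Victor: 4 -> 3. State: Victor=3, Peggy=4, Rupert=1
Event 9 (Rupert +4): Rupert: 1 -> 5. State: Victor=3, Peggy=4, Rupert=5
Event 10 (Victor +3): Victor: 3 -> 6. State: Victor=6, Peggy=4, Rupert=5

Rupert's final count: 5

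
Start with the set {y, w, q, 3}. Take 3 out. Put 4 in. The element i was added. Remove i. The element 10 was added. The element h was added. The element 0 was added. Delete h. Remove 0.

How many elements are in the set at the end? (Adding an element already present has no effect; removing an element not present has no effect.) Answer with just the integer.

Answer: 5

Derivation:
Tracking the set through each operation:
Start: {3, q, w, y}
Event 1 (remove 3): removed. Set: {q, w, y}
Event 2 (add 4): added. Set: {4, q, w, y}
Event 3 (add i): added. Set: {4, i, q, w, y}
Event 4 (remove i): removed. Set: {4, q, w, y}
Event 5 (add 10): added. Set: {10, 4, q, w, y}
Event 6 (add h): added. Set: {10, 4, h, q, w, y}
Event 7 (add 0): added. Set: {0, 10, 4, h, q, w, y}
Event 8 (remove h): removed. Set: {0, 10, 4, q, w, y}
Event 9 (remove 0): removed. Set: {10, 4, q, w, y}

Final set: {10, 4, q, w, y} (size 5)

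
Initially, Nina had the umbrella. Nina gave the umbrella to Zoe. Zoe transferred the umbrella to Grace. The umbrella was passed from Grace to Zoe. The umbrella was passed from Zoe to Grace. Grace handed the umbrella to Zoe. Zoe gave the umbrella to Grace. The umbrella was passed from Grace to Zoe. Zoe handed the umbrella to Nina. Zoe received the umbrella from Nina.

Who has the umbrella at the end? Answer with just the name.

Tracking the umbrella through each event:
Start: Nina has the umbrella.
After event 1: Zoe has the umbrella.
After event 2: Grace has the umbrella.
After event 3: Zoe has the umbrella.
After event 4: Grace has the umbrella.
After event 5: Zoe has the umbrella.
After event 6: Grace has the umbrella.
After event 7: Zoe has the umbrella.
After event 8: Nina has the umbrella.
After event 9: Zoe has the umbrella.

Answer: Zoe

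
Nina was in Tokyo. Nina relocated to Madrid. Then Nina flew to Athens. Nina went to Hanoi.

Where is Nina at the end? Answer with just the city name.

Answer: Hanoi

Derivation:
Tracking Nina's location:
Start: Nina is in Tokyo.
After move 1: Tokyo -> Madrid. Nina is in Madrid.
After move 2: Madrid -> Athens. Nina is in Athens.
After move 3: Athens -> Hanoi. Nina is in Hanoi.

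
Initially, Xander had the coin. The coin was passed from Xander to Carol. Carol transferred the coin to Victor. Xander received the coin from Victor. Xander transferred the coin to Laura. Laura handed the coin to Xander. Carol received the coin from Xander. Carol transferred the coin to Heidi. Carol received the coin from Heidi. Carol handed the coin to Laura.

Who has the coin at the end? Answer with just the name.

Answer: Laura

Derivation:
Tracking the coin through each event:
Start: Xander has the coin.
After event 1: Carol has the coin.
After event 2: Victor has the coin.
After event 3: Xander has the coin.
After event 4: Laura has the coin.
After event 5: Xander has the coin.
After event 6: Carol has the coin.
After event 7: Heidi has the coin.
After event 8: Carol has the coin.
After event 9: Laura has the coin.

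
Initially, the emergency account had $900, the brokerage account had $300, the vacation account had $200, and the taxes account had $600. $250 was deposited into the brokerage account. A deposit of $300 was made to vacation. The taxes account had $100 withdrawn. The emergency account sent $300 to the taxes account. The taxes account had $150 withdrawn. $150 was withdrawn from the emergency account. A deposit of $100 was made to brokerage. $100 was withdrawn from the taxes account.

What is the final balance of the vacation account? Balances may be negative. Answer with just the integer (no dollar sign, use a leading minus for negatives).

Tracking account balances step by step:
Start: emergency=900, brokerage=300, vacation=200, taxes=600
Event 1 (deposit 250 to brokerage): brokerage: 300 + 250 = 550. Balances: emergency=900, brokerage=550, vacation=200, taxes=600
Event 2 (deposit 300 to vacation): vacation: 200 + 300 = 500. Balances: emergency=900, brokerage=550, vacation=500, taxes=600
Event 3 (withdraw 100 from taxes): taxes: 600 - 100 = 500. Balances: emergency=900, brokerage=550, vacation=500, taxes=500
Event 4 (transfer 300 emergency -> taxes): emergency: 900 - 300 = 600, taxes: 500 + 300 = 800. Balances: emergency=600, brokerage=550, vacation=500, taxes=800
Event 5 (withdraw 150 from taxes): taxes: 800 - 150 = 650. Balances: emergency=600, brokerage=550, vacation=500, taxes=650
Event 6 (withdraw 150 from emergency): emergency: 600 - 150 = 450. Balances: emergency=450, brokerage=550, vacation=500, taxes=650
Event 7 (deposit 100 to brokerage): brokerage: 550 + 100 = 650. Balances: emergency=450, brokerage=650, vacation=500, taxes=650
Event 8 (withdraw 100 from taxes): taxes: 650 - 100 = 550. Balances: emergency=450, brokerage=650, vacation=500, taxes=550

Final balance of vacation: 500

Answer: 500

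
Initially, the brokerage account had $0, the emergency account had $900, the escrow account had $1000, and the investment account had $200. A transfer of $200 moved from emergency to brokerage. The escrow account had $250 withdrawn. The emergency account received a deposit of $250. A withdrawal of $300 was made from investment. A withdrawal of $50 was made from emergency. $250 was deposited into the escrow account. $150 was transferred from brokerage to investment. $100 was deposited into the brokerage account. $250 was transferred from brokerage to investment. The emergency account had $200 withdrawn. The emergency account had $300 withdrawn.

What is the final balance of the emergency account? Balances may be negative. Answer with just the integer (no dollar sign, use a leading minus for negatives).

Tracking account balances step by step:
Start: brokerage=0, emergency=900, escrow=1000, investment=200
Event 1 (transfer 200 emergency -> brokerage): emergency: 900 - 200 = 700, brokerage: 0 + 200 = 200. Balances: brokerage=200, emergency=700, escrow=1000, investment=200
Event 2 (withdraw 250 from escrow): escrow: 1000 - 250 = 750. Balances: brokerage=200, emergency=700, escrow=750, investment=200
Event 3 (deposit 250 to emergency): emergency: 700 + 250 = 950. Balances: brokerage=200, emergency=950, escrow=750, investment=200
Event 4 (withdraw 300 from investment): investment: 200 - 300 = -100. Balances: brokerage=200, emergency=950, escrow=750, investment=-100
Event 5 (withdraw 50 from emergency): emergency: 950 - 50 = 900. Balances: brokerage=200, emergency=900, escrow=750, investment=-100
Event 6 (deposit 250 to escrow): escrow: 750 + 250 = 1000. Balances: brokerage=200, emergency=900, escrow=1000, investment=-100
Event 7 (transfer 150 brokerage -> investment): brokerage: 200 - 150 = 50, investment: -100 + 150 = 50. Balances: brokerage=50, emergency=900, escrow=1000, investment=50
Event 8 (deposit 100 to brokerage): brokerage: 50 + 100 = 150. Balances: brokerage=150, emergency=900, escrow=1000, investment=50
Event 9 (transfer 250 brokerage -> investment): brokerage: 150 - 250 = -100, investment: 50 + 250 = 300. Balances: brokerage=-100, emergency=900, escrow=1000, investment=300
Event 10 (withdraw 200 from emergency): emergency: 900 - 200 = 700. Balances: brokerage=-100, emergency=700, escrow=1000, investment=300
Event 11 (withdraw 300 from emergency): emergency: 700 - 300 = 400. Balances: brokerage=-100, emergency=400, escrow=1000, investment=300

Final balance of emergency: 400

Answer: 400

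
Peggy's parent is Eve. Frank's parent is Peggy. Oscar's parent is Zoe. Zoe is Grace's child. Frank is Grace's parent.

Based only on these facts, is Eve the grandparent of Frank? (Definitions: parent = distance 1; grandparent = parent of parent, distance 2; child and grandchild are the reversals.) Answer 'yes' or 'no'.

Answer: yes

Derivation:
Reconstructing the parent chain from the given facts:
  Eve -> Peggy -> Frank -> Grace -> Zoe -> Oscar
(each arrow means 'parent of the next')
Positions in the chain (0 = top):
  position of Eve: 0
  position of Peggy: 1
  position of Frank: 2
  position of Grace: 3
  position of Zoe: 4
  position of Oscar: 5

Eve is at position 0, Frank is at position 2; signed distance (j - i) = 2.
'grandparent' requires j - i = 2. Actual distance is 2, so the relation HOLDS.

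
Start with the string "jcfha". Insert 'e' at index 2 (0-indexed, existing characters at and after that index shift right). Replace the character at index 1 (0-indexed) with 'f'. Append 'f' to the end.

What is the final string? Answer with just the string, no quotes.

Applying each edit step by step:
Start: "jcfha"
Op 1 (insert 'e' at idx 2): "jcfha" -> "jcefha"
Op 2 (replace idx 1: 'c' -> 'f'): "jcefha" -> "jfefha"
Op 3 (append 'f'): "jfefha" -> "jfefhaf"

Answer: jfefhaf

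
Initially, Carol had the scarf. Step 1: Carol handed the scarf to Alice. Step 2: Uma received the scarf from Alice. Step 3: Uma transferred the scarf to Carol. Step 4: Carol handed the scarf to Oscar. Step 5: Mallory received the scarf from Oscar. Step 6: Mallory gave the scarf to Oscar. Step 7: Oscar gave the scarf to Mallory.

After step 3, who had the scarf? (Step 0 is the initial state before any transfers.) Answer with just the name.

Answer: Carol

Derivation:
Tracking the scarf holder through step 3:
After step 0 (start): Carol
After step 1: Alice
After step 2: Uma
After step 3: Carol

At step 3, the holder is Carol.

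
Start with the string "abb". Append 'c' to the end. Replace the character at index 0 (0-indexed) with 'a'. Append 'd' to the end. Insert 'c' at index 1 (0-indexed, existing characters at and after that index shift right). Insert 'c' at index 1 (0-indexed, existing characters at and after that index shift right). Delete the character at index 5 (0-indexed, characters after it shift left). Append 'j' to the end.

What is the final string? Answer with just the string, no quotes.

Answer: accbbdj

Derivation:
Applying each edit step by step:
Start: "abb"
Op 1 (append 'c'): "abb" -> "abbc"
Op 2 (replace idx 0: 'a' -> 'a'): "abbc" -> "abbc"
Op 3 (append 'd'): "abbc" -> "abbcd"
Op 4 (insert 'c' at idx 1): "abbcd" -> "acbbcd"
Op 5 (insert 'c' at idx 1): "acbbcd" -> "accbbcd"
Op 6 (delete idx 5 = 'c'): "accbbcd" -> "accbbd"
Op 7 (append 'j'): "accbbd" -> "accbbdj"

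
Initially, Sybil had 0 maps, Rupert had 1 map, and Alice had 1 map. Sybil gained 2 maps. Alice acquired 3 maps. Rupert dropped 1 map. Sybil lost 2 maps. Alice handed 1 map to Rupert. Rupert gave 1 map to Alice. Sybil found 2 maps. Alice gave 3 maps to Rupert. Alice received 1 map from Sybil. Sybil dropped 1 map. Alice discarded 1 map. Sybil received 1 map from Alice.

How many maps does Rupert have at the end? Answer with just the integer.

Tracking counts step by step:
Start: Sybil=0, Rupert=1, Alice=1
Event 1 (Sybil +2): Sybil: 0 -> 2. State: Sybil=2, Rupert=1, Alice=1
Event 2 (Alice +3): Alice: 1 -> 4. State: Sybil=2, Rupert=1, Alice=4
Event 3 (Rupert -1): Rupert: 1 -> 0. State: Sybil=2, Rupert=0, Alice=4
Event 4 (Sybil -2): Sybil: 2 -> 0. State: Sybil=0, Rupert=0, Alice=4
Event 5 (Alice -> Rupert, 1): Alice: 4 -> 3, Rupert: 0 -> 1. State: Sybil=0, Rupert=1, Alice=3
Event 6 (Rupert -> Alice, 1): Rupert: 1 -> 0, Alice: 3 -> 4. State: Sybil=0, Rupert=0, Alice=4
Event 7 (Sybil +2): Sybil: 0 -> 2. State: Sybil=2, Rupert=0, Alice=4
Event 8 (Alice -> Rupert, 3): Alice: 4 -> 1, Rupert: 0 -> 3. State: Sybil=2, Rupert=3, Alice=1
Event 9 (Sybil -> Alice, 1): Sybil: 2 -> 1, Alice: 1 -> 2. State: Sybil=1, Rupert=3, Alice=2
Event 10 (Sybil -1): Sybil: 1 -> 0. State: Sybil=0, Rupert=3, Alice=2
Event 11 (Alice -1): Alice: 2 -> 1. State: Sybil=0, Rupert=3, Alice=1
Event 12 (Alice -> Sybil, 1): Alice: 1 -> 0, Sybil: 0 -> 1. State: Sybil=1, Rupert=3, Alice=0

Rupert's final count: 3

Answer: 3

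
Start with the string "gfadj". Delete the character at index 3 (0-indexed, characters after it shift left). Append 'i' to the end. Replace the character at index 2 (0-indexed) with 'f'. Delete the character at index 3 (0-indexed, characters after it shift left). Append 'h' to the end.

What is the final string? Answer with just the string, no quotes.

Answer: gffih

Derivation:
Applying each edit step by step:
Start: "gfadj"
Op 1 (delete idx 3 = 'd'): "gfadj" -> "gfaj"
Op 2 (append 'i'): "gfaj" -> "gfaji"
Op 3 (replace idx 2: 'a' -> 'f'): "gfaji" -> "gffji"
Op 4 (delete idx 3 = 'j'): "gffji" -> "gffi"
Op 5 (append 'h'): "gffi" -> "gffih"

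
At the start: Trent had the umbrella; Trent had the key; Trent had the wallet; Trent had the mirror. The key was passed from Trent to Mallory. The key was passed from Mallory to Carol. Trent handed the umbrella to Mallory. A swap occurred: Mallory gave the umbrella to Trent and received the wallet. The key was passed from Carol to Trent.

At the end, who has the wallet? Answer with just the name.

Tracking all object holders:
Start: umbrella:Trent, key:Trent, wallet:Trent, mirror:Trent
Event 1 (give key: Trent -> Mallory). State: umbrella:Trent, key:Mallory, wallet:Trent, mirror:Trent
Event 2 (give key: Mallory -> Carol). State: umbrella:Trent, key:Carol, wallet:Trent, mirror:Trent
Event 3 (give umbrella: Trent -> Mallory). State: umbrella:Mallory, key:Carol, wallet:Trent, mirror:Trent
Event 4 (swap umbrella<->wallet: now umbrella:Trent, wallet:Mallory). State: umbrella:Trent, key:Carol, wallet:Mallory, mirror:Trent
Event 5 (give key: Carol -> Trent). State: umbrella:Trent, key:Trent, wallet:Mallory, mirror:Trent

Final state: umbrella:Trent, key:Trent, wallet:Mallory, mirror:Trent
The wallet is held by Mallory.

Answer: Mallory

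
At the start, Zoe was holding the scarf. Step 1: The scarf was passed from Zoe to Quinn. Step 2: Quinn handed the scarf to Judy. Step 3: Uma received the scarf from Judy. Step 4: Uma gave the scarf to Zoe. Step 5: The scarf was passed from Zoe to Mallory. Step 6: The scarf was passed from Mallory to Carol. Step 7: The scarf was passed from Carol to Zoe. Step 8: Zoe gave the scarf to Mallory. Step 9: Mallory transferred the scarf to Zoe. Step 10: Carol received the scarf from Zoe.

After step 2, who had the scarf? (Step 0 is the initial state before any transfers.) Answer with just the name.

Tracking the scarf holder through step 2:
After step 0 (start): Zoe
After step 1: Quinn
After step 2: Judy

At step 2, the holder is Judy.

Answer: Judy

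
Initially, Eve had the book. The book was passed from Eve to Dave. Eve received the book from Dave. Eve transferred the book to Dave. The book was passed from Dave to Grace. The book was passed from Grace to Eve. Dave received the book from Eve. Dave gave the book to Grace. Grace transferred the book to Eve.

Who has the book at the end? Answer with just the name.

Tracking the book through each event:
Start: Eve has the book.
After event 1: Dave has the book.
After event 2: Eve has the book.
After event 3: Dave has the book.
After event 4: Grace has the book.
After event 5: Eve has the book.
After event 6: Dave has the book.
After event 7: Grace has the book.
After event 8: Eve has the book.

Answer: Eve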